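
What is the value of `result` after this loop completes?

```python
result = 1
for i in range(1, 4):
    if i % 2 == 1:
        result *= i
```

Product of odd numbers 1 to 3
`result` takes the values: 1 → 3

Answer: 3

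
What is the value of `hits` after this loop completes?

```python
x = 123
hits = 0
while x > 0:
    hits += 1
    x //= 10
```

Count digits by repeated division by 10
`hits` takes the values: 0 → 1 → 2 → 3

Answer: 3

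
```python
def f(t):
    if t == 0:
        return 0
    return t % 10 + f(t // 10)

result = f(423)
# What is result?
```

Sum of digits of 423: 3 + 2 + 4 = 9

Answer: 9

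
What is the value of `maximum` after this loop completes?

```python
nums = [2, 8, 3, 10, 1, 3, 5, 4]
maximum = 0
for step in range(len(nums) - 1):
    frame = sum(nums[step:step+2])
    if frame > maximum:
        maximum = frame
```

Max sum of 2-element window in [2, 8, 3, 10, 1, 3, 5, 4]
`maximum` takes the values: 0 → 10 → 11 → 13

Answer: 13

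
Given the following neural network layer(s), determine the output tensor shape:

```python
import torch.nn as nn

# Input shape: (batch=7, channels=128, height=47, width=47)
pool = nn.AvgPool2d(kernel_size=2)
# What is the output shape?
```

Input: (7, 128, 47, 47) -> Output: (7, 128, 23, 23)

Answer: (7, 128, 23, 23)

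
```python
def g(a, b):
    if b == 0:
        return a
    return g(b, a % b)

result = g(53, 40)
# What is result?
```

g(53, 40) -> g(40, 13) -> g(13, 1) -> g(1, 0) -> 1

Answer: 1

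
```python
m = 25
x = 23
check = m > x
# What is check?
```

Trace:
`m = 25` → m = 25
`x = 23` → x = 23
`check = m > x` → check = True
So check = True

Answer: True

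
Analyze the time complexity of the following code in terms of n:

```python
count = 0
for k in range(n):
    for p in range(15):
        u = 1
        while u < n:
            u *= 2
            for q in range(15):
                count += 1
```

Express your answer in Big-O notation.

Each loop level contributes: n × 1 × log n × 1. Multiplying the contributions gives O(n log n).

Answer: O(n log n)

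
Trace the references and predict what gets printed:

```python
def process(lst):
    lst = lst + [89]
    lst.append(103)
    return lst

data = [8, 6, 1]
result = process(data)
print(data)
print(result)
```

Key concept: rebinding parameter vs mutation.
Step by step:
`data = [8, 6, 1]` → data = [8, 6, 1]
`result = process(data)` → result = [8, 6, 1, 89, 103]
`print(data)` → prints [8, 6, 1]
`print(result)` → prints [8, 6, 1, 89, 103]

Answer:
[8, 6, 1]
[8, 6, 1, 89, 103]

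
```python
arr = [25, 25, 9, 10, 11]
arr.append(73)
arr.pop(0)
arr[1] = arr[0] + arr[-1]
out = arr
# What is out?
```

Trace:
`arr = [25, 25, 9, 10, 11]` → arr = [25, 25, 9, 10, 11]
`arr.append(73)` → arr = [25, 25, 9, 10, 11, 73]
`arr.pop(0)` → arr = [25, 9, 10, 11, 73]
`arr[1] = arr[0] + arr[-1]` → arr = [25, 98, 10, 11, 73]
`out = arr` → out = [25, 98, 10, 11, 73]
So out = [25, 98, 10, 11, 73]

Answer: [25, 98, 10, 11, 73]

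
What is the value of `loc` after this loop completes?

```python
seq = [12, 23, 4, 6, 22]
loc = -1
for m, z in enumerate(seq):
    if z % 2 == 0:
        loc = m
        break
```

First even number index in [12, 23, 4, 6, 22]
`loc` takes the values: -1 → 0

Answer: 0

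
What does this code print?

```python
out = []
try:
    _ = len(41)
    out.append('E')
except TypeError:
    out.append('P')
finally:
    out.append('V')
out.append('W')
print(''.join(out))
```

Execution trace: 'P' (except TypeError) → 'V' (finally) → 'W' (after the try/except). Output: PVW

Answer: PVW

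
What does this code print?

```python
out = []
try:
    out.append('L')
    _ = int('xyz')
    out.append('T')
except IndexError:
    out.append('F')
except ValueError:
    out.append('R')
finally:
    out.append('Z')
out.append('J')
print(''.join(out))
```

Execution trace: 'L' (try body) → 'R' (except ValueError) → 'Z' (finally) → 'J' (after the try/except). Output: LRZJ

Answer: LRZJ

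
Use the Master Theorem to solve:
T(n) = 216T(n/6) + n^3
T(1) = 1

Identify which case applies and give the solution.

a=216, b=6, f(n)=n^3. log_6(216) = 3. Since c=3 = 3, Case 2 applies: T(n) = Θ(n^log_b(a) · log n) = O(n^3 log n).

Answer: O(n^3 log n) - Case 2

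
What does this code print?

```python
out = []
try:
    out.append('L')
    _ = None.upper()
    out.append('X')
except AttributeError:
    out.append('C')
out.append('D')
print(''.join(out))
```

Execution trace: 'L' (try body) → 'C' (except AttributeError) → 'D' (after the try/except). Output: LCD

Answer: LCD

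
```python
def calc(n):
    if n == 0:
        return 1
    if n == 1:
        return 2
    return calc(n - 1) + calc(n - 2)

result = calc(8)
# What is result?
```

Build up from base cases: calc(0)=1, calc(1)=2, calc(2)=3, calc(3)=5, calc(4)=8, calc(5)=13, calc(6)=21, ..., calc(8)=55

Answer: 55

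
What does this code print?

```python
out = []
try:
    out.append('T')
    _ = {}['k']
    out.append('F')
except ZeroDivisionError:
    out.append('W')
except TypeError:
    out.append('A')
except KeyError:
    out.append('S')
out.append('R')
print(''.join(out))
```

Execution trace: 'T' (try body) → 'S' (except KeyError) → 'R' (after the try/except). Output: TSR

Answer: TSR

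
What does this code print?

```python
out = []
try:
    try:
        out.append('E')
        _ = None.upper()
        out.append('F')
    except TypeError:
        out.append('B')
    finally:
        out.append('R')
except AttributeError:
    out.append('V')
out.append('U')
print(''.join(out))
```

Execution trace: 'E' (try body) → 'R' (finally) → 'V' (outer except AttributeError) → 'U' (after the try/except). Output: ERVU

Answer: ERVU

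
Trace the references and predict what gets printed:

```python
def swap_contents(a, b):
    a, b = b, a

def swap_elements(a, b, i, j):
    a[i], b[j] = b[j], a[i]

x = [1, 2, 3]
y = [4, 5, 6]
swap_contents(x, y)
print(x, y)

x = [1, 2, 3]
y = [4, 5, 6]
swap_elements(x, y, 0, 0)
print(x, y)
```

Key concept: parameter rebinding vs mutation.
Step by step:
`x = [1, 2, 3]` → x = [1, 2, 3]
`y = [4, 5, 6]` → y = [4, 5, 6]
`swap_contents(x, y)` → no visible change to tracked variables
`print(x, y)` → prints [1, 2, 3] [4, 5, 6]
`x = [1, 2, 3]` → x = [1, 2, 3]
`y = [4, 5, 6]` → y = [4, 5, 6]
`swap_elements(x, y, 0, 0)` → x = [4, 2, 3]; y = [1, 5, 6]
`print(x, y)` → prints [4, 2, 3] [1, 5, 6]

Answer:
[1, 2, 3] [4, 5, 6]
[4, 2, 3] [1, 5, 6]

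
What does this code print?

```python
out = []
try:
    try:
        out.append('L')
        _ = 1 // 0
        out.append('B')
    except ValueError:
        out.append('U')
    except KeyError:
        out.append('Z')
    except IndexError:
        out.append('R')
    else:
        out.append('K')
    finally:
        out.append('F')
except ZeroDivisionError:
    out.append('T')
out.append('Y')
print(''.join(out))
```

Execution trace: 'L' (try body) → 'F' (finally) → 'T' (outer except ZeroDivisionError) → 'Y' (after the try/except). Output: LFTY

Answer: LFTY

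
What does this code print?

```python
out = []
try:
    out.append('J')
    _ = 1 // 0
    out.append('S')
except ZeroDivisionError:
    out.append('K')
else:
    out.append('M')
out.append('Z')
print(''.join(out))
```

Execution trace: 'J' (try body) → 'K' (except ZeroDivisionError) → 'Z' (after the try/except). Output: JKZ

Answer: JKZ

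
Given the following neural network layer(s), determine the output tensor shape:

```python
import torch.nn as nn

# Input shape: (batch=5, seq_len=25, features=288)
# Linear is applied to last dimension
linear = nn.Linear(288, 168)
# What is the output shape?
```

Input: (5, 25, 288) -> Output: (5, 25, 168)

Answer: (5, 25, 168)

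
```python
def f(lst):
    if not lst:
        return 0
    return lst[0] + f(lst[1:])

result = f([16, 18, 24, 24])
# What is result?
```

16 + 18 + 24 + 24 + 0 = 82

Answer: 82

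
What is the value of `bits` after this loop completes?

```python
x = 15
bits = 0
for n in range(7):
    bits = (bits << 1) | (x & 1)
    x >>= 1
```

Reverse lowest 7 bits of 15
`bits` takes the values: 0 → 1 → 3 → 7 → 15 → 30 → 60 → 120

Answer: 120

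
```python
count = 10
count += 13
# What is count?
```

Trace:
`count = 10` → count = 10
`count += 13` → count = 23
So count = 23

Answer: 23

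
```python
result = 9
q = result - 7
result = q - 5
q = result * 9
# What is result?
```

Trace:
`result = 9` → result = 9
`q = result - 7` → q = 2
`result = q - 5` → result = -3
`q = result * 9` → q = -27
So result = -3

Answer: -3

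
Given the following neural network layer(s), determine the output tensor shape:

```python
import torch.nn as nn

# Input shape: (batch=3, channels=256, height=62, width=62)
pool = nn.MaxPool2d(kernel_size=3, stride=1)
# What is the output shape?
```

Input: (3, 256, 62, 62) -> Output: (3, 256, 60, 60)

Answer: (3, 256, 60, 60)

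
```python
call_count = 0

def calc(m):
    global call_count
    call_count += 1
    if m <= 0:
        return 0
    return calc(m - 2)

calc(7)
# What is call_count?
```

Linear recursion stepping by 2: 5 calls from m=7 down to ≤0.

Answer: 5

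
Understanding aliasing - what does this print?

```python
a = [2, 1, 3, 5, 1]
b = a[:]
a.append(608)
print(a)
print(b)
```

Key concept: slice [:] creates copy.
Step by step:
`a = [2, 1, 3, 5, 1]` → a = [2, 1, 3, 5, 1]
`b = a[:]` → b = [2, 1, 3, 5, 1]
`a.append(608)` → a = [2, 1, 3, 5, 1, 608]
`print(a)` → prints [2, 1, 3, 5, 1, 608]
`print(b)` → prints [2, 1, 3, 5, 1]

Answer:
[2, 1, 3, 5, 1, 608]
[2, 1, 3, 5, 1]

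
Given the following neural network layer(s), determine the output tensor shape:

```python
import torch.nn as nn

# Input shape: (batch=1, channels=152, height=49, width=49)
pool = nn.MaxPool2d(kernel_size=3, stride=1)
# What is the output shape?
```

Input: (1, 152, 49, 49) -> Output: (1, 152, 47, 47)

Answer: (1, 152, 47, 47)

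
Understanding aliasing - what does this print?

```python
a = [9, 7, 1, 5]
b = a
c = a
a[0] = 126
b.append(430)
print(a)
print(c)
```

Key concept: multiple aliases.
Step by step:
`a = [9, 7, 1, 5]` → a = [9, 7, 1, 5]
`b = a` → b = [9, 7, 1, 5] (same object as a)
`c = a` → c = [9, 7, 1, 5] (same object as a, b)
`a[0] = 126` → a = [126, 7, 1, 5] (same object as b, c); b = [126, 7, 1, 5] (same object as a, c); c = [126, 7, 1, 5] (same object as a, b)
`b.append(430)` → a = [126, 7, 1, 5, 430] (same object as b, c); b = [126, 7, 1, 5, 430] (same object as a, c); c = [126, 7, 1, 5, 430] (same object as a, b)
`print(a)` → prints [126, 7, 1, 5, 430]
`print(c)` → prints [126, 7, 1, 5, 430]

Answer:
[126, 7, 1, 5, 430]
[126, 7, 1, 5, 430]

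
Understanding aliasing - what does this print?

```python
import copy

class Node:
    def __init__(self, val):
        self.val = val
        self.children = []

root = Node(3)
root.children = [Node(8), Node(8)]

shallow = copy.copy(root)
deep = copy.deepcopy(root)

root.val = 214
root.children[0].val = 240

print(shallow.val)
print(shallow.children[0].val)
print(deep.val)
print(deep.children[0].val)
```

Key concept: deep copy with custom objects.
Step by step:
`root = Node(3)` → root = Node(val=3, children=[])
`root.children = [Node(8), Node(8)]` → root = Node(val=3, children=[Node(val=8, children=[]), Node(val=8, children=[])])
`shallow = copy.copy(root)` → shallow = Node(val=3, children=[Node(val=8, children=[]), Node(val=8, children=[])])
`deep = copy.deepcopy(root)` → deep = Node(val=3, children=[Node(val=8, children=[]), Node(val=8, children=[])])
`root.val = 214` → root = Node(val=214, children=[Node(val=8, children=[]), Node(val=8, children=[])])
`root.children[0].val = 240` → root = Node(val=214, children=[Node(val=240, children=[]), Node(val=8, children=[])]); shallow = Node(val=3, children=[Node(val=240, children=[]), Node(val=8, children=[])])
`print(shallow.val)` → prints 3
`print(shallow.children[0].val)` → prints 240
`print(deep.val)` → prints 3
`print(deep.children[0].val)` → prints 8

Answer:
3
240
3
8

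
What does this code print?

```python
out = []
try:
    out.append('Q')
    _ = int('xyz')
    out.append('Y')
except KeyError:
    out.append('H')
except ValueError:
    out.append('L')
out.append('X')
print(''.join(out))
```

Execution trace: 'Q' (try body) → 'L' (except ValueError) → 'X' (after the try/except). Output: QLX

Answer: QLX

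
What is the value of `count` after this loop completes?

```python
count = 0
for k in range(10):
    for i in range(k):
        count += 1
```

Triangle number: 0+1+2+...+9
`count` takes the values: 0 → 1 → 2 → 3 → 4 → 5 → 6 → 7 → 8 → 9 → 10 → 11 → 12 → 13 → 14 → 15 → 16 → 17 → 18 → 19 → 20 → 21 → 22 → 23 → 24 → 25 → 26 → 27 → 28 → 29 → … → 41 → 42 → 43 → 44 → 45

Answer: 45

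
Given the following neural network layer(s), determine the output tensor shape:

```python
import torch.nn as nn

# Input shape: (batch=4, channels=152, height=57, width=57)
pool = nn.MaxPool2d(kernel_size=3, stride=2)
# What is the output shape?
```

Input: (4, 152, 57, 57) -> Output: (4, 152, 28, 28)

Answer: (4, 152, 28, 28)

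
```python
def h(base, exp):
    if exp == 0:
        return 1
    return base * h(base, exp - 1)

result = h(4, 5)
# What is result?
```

h(4, 5) = 4 * 4 * 4 * 4 * 4 = 1024

Answer: 1024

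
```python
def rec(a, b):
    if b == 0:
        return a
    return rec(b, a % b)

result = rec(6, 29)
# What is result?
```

rec(6, 29) -> rec(29, 6) -> rec(6, 5) -> rec(5, 1) -> rec(1, 0) -> 1

Answer: 1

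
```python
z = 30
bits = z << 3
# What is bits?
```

Trace:
`z = 30` → z = 30
`bits = z << 3` → bits = 240
So bits = 240

Answer: 240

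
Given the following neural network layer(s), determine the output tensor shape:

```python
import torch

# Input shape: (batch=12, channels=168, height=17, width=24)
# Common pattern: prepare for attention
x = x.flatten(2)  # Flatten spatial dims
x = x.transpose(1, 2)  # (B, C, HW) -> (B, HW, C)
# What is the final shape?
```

Input: (12, 168, 17, 24) -> after flatten(2): (12, 168, 408) -> Output: (12, 408, 168)

Answer: (12, 408, 168)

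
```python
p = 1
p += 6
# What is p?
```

Trace:
`p = 1` → p = 1
`p += 6` → p = 7
So p = 7

Answer: 7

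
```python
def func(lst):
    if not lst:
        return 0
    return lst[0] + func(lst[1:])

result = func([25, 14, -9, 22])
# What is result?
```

25 + 14 + (-9) + 22 + 0 = 52

Answer: 52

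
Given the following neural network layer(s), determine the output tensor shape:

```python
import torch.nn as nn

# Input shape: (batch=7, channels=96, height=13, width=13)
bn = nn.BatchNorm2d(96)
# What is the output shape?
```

Input: (7, 96, 13, 13) -> Output: (7, 96, 13, 13)

Answer: (7, 96, 13, 13)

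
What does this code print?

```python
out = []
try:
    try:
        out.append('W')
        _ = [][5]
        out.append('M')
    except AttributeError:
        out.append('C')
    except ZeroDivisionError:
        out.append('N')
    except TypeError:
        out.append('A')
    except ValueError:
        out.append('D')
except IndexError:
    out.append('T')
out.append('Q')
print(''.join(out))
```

Execution trace: 'W' (try body) → 'T' (outer except IndexError) → 'Q' (after the try/except). Output: WTQ

Answer: WTQ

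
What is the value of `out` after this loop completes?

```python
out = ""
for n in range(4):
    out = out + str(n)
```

Concatenate digits 0 to 3
`out` takes the values: "" → "0" → "01" → "012" → "0123"

Answer: "0123"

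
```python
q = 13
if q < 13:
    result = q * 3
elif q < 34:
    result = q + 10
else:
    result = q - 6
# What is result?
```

Trace:
`q = 13` → q = 13
`if q < 13: ...` → q < 13 is False, q < 34 is True → result = 23
So result = 23

Answer: 23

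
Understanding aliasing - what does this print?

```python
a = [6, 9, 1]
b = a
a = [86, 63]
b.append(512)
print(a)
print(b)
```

Key concept: rebinding vs mutation: a is rebound to a new list, b still points at the original.
Step by step:
`a = [6, 9, 1]` → a = [6, 9, 1]
`b = a` → b = [6, 9, 1] (same object as a)
`a = [86, 63]` → a = [86, 63]
`b.append(512)` → b = [6, 9, 1, 512]
`print(a)` → prints [86, 63]
`print(b)` → prints [6, 9, 1, 512]

Answer:
[86, 63]
[6, 9, 1, 512]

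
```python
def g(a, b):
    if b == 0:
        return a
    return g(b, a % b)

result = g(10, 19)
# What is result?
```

g(10, 19) -> g(19, 10) -> g(10, 9) -> g(9, 1) -> g(1, 0) -> 1

Answer: 1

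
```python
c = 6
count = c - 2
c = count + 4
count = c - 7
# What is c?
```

Trace:
`c = 6` → c = 6
`count = c - 2` → count = 4
`c = count + 4` → c = 8
`count = c - 7` → count = 1
So c = 8

Answer: 8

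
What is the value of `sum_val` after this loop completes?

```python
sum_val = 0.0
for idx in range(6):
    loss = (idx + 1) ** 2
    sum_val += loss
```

Sum of squared losses 1² + 2² + ... + 6²
`sum_val` takes the values: 0.0 → 1.0 → 5.0 → 14.0 → 30.0 → 55.0 → 91.0

Answer: 91.0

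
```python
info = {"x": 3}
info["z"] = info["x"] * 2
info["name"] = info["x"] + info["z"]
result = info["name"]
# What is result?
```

Trace:
`info = {"x": 3}` → info = {'x': 3}
`info["z"] = info["x"] * 2` → info = {'x': 3, 'z': 6}
`info["name"] = info["x"] + info["z"]` → info = {'x': 3, 'z': 6, 'name': 9}
`result = info["name"]` → result = 9
So result = 9

Answer: 9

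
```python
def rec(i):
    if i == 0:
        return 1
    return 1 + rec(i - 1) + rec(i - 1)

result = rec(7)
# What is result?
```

rec(i) = 1 + 2·rec(i-1), rec(0)=1. Closed form: (1+1)·2^7 - 1 = 255.

Answer: 255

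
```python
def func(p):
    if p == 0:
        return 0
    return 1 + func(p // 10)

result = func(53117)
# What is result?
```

Count of digits of 53117: 5

Answer: 5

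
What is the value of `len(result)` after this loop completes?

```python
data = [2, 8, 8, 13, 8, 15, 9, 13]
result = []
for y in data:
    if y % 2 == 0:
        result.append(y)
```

Count even numbers in [2, 8, 8, 13, 8, 15, 9, 13]
`result` takes the values: [] → [2] → [2, 8] → [2, 8, 8] → [2, 8, 8, 8]
So `len(result)` = 4

Answer: 4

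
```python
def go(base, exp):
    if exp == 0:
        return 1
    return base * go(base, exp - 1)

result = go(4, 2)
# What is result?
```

go(4, 2) = 4 * 4 = 16

Answer: 16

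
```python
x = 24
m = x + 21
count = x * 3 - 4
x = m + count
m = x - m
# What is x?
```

Trace:
`x = 24` → x = 24
`m = x + 21` → m = 45
`count = x * 3 - 4` → count = 68
`x = m + count` → x = 113
`m = x - m` → m = 68
So x = 113

Answer: 113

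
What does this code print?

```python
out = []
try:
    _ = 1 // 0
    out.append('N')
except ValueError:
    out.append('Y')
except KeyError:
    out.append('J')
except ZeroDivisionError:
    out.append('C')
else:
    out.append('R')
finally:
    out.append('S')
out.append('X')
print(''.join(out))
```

Execution trace: 'C' (except ZeroDivisionError) → 'S' (finally) → 'X' (after the try/except). Output: CSX

Answer: CSX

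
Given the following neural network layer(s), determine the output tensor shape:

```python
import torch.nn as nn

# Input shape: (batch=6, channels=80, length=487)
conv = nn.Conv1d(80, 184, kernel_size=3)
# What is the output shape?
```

Input: (6, 80, 487) -> Output: (6, 184, 485)

Answer: (6, 184, 485)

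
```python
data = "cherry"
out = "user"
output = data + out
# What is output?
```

Trace:
`data = "cherry"` → data = 'cherry'
`out = "user"` → out = 'user'
`output = data + out` → output = 'cherryuser'
So output = 'cherryuser'

Answer: 'cherryuser'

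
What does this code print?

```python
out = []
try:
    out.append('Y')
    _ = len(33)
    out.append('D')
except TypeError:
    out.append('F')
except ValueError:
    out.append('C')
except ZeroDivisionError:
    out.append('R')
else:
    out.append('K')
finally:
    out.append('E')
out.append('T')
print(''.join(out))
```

Execution trace: 'Y' (try body) → 'F' (except TypeError) → 'E' (finally) → 'T' (after the try/except). Output: YFET

Answer: YFET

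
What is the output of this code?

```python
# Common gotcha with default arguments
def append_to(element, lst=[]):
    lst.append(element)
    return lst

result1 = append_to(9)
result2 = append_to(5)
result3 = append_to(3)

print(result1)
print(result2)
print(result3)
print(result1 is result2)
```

Key concept: mutable default argument gotcha.
Step by step:
`result1 = append_to(9)` → result1 = [9]
`result2 = append_to(5)` → result1 = [9, 5] (same object as result2); result2 = [9, 5] (same object as result1)
`result3 = append_to(3)` → result1 = [9, 5, 3] (same object as result2, result3); result2 = [9, 5, 3] (same object as result1, result3); result3 = [9, 5, 3] (same object as result1, result2)
`print(result1)` → prints [9, 5, 3]
`print(result2)` → prints [9, 5, 3]
`print(result3)` → prints [9, 5, 3]
`print(result1 is result2)` → prints True

Answer:
[9, 5, 3]
[9, 5, 3]
[9, 5, 3]
True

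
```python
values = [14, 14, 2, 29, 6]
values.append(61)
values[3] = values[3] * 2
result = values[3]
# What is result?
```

Trace:
`values = [14, 14, 2, 29, 6]` → values = [14, 14, 2, 29, 6]
`values.append(61)` → values = [14, 14, 2, 29, 6, 61]
`values[3] = values[3] * 2` → values = [14, 14, 2, 58, 6, 61]
`result = values[3]` → result = 58
So result = 58

Answer: 58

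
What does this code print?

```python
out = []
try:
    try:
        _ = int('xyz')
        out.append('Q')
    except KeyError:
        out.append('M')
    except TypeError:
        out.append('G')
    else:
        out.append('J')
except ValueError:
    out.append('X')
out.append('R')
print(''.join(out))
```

Execution trace: 'X' (outer except ValueError) → 'R' (after the try/except). Output: XR

Answer: XR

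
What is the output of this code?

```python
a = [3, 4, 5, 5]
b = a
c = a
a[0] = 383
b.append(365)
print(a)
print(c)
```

Key concept: multiple aliases.
Step by step:
`a = [3, 4, 5, 5]` → a = [3, 4, 5, 5]
`b = a` → b = [3, 4, 5, 5] (same object as a)
`c = a` → c = [3, 4, 5, 5] (same object as a, b)
`a[0] = 383` → a = [383, 4, 5, 5] (same object as b, c); b = [383, 4, 5, 5] (same object as a, c); c = [383, 4, 5, 5] (same object as a, b)
`b.append(365)` → a = [383, 4, 5, 5, 365] (same object as b, c); b = [383, 4, 5, 5, 365] (same object as a, c); c = [383, 4, 5, 5, 365] (same object as a, b)
`print(a)` → prints [383, 4, 5, 5, 365]
`print(c)` → prints [383, 4, 5, 5, 365]

Answer:
[383, 4, 5, 5, 365]
[383, 4, 5, 5, 365]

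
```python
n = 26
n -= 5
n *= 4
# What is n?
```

Trace:
`n = 26` → n = 26
`n -= 5` → n = 21
`n *= 4` → n = 84
So n = 84

Answer: 84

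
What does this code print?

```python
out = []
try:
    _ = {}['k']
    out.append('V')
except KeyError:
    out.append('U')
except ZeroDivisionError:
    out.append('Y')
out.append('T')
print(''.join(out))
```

Execution trace: 'U' (except KeyError) → 'T' (after the try/except). Output: UT

Answer: UT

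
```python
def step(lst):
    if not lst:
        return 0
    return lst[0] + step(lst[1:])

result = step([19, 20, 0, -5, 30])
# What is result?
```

19 + 20 + 0 + (-5) + 30 + 0 = 64

Answer: 64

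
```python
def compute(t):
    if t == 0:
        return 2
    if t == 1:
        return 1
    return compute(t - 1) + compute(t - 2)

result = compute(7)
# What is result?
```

Build up from base cases: compute(0)=2, compute(1)=1, compute(2)=3, compute(3)=4, compute(4)=7, compute(5)=11, compute(6)=18, ..., compute(7)=29

Answer: 29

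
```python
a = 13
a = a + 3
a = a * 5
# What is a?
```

Trace:
`a = 13` → a = 13
`a = a + 3` → a = 16
`a = a * 5` → a = 80
So a = 80

Answer: 80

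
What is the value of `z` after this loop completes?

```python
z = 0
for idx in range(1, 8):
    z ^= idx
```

XOR of 1 to 7
`z` takes the values: 0 → 1 → 3 → 0 → 4 → 1 → 7 → 0

Answer: 0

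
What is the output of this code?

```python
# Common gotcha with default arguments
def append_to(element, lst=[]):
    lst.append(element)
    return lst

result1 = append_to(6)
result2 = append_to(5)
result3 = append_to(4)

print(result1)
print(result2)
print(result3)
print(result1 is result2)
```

Key concept: mutable default argument gotcha.
Step by step:
`result1 = append_to(6)` → result1 = [6]
`result2 = append_to(5)` → result1 = [6, 5] (same object as result2); result2 = [6, 5] (same object as result1)
`result3 = append_to(4)` → result1 = [6, 5, 4] (same object as result2, result3); result2 = [6, 5, 4] (same object as result1, result3); result3 = [6, 5, 4] (same object as result1, result2)
`print(result1)` → prints [6, 5, 4]
`print(result2)` → prints [6, 5, 4]
`print(result3)` → prints [6, 5, 4]
`print(result1 is result2)` → prints True

Answer:
[6, 5, 4]
[6, 5, 4]
[6, 5, 4]
True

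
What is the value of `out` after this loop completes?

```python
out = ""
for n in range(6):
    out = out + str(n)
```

Concatenate digits 0 to 5
`out` takes the values: "" → "0" → "01" → "012" → "0123" → "01234" → "012345"

Answer: "012345"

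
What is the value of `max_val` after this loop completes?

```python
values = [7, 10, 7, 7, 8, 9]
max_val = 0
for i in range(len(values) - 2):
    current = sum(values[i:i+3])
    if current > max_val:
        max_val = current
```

Max sum of 3-element window in [7, 10, 7, 7, 8, 9]
`max_val` takes the values: 0 → 24

Answer: 24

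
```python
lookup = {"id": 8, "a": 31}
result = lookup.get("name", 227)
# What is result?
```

Trace:
`lookup = {"id": 8, "a": 31}` → lookup = {'id': 8, 'a': 31}
`result = lookup.get("name", 227)` → result = 227
So result = 227

Answer: 227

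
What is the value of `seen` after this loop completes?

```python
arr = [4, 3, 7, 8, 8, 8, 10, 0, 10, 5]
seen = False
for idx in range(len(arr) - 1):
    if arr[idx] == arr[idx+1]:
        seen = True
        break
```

Check consecutive duplicates in [4, 3, 7, 8, 8, 8, 10, 0, 10, 5]
`seen` takes the values: False → True

Answer: True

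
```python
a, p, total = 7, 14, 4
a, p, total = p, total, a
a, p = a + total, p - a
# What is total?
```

Trace:
`a, p, total = 7, 14, 4` → a = 7; p = 14; total = 4
`a, p, total = p, total, a` → a = 14; p = 4; total = 7
`a, p = a + total, p - a` → a = 21; p = -10
So total = 7

Answer: 7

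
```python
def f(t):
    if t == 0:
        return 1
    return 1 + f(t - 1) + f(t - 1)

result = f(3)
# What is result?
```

f(t) = 1 + 2·f(t-1), f(0)=1. Closed form: (1+1)·2^3 - 1 = 15.

Answer: 15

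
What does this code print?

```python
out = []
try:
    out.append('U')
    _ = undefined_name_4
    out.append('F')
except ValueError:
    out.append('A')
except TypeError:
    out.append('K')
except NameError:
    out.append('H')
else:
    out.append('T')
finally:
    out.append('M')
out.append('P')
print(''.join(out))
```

Execution trace: 'U' (try body) → 'H' (except NameError) → 'M' (finally) → 'P' (after the try/except). Output: UHMP

Answer: UHMP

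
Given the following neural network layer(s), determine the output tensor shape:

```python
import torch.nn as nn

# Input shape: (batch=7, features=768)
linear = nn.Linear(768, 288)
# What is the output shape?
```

Input: (7, 768) -> Output: (7, 288)

Answer: (7, 288)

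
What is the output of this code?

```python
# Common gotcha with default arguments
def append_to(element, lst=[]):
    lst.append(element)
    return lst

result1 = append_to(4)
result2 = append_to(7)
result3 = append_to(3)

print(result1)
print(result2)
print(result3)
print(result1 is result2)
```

Key concept: mutable default argument gotcha.
Step by step:
`result1 = append_to(4)` → result1 = [4]
`result2 = append_to(7)` → result1 = [4, 7] (same object as result2); result2 = [4, 7] (same object as result1)
`result3 = append_to(3)` → result1 = [4, 7, 3] (same object as result2, result3); result2 = [4, 7, 3] (same object as result1, result3); result3 = [4, 7, 3] (same object as result1, result2)
`print(result1)` → prints [4, 7, 3]
`print(result2)` → prints [4, 7, 3]
`print(result3)` → prints [4, 7, 3]
`print(result1 is result2)` → prints True

Answer:
[4, 7, 3]
[4, 7, 3]
[4, 7, 3]
True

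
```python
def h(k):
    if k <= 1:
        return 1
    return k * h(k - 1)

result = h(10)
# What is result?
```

h(10) = 10 * 9 * 8 * 7 * 6 * 5 * 4 * 3 * 2 * 1 = 3628800

Answer: 3628800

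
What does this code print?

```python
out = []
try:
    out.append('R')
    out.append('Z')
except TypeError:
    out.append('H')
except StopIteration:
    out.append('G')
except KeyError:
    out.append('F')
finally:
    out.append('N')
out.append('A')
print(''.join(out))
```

Execution trace: 'R' (try body) → 'Z' (try body, no exception) → 'N' (finally) → 'A' (after the try/except). Output: RZNA

Answer: RZNA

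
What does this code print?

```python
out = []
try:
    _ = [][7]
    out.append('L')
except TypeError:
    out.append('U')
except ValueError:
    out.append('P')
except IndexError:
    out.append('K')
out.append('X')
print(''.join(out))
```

Execution trace: 'K' (except IndexError) → 'X' (after the try/except). Output: KX

Answer: KX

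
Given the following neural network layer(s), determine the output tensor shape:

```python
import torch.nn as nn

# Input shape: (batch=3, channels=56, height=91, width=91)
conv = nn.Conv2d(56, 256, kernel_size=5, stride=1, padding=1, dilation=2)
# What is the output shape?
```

Input: (3, 56, 91, 91) -> Output: (3, 256, 85, 85)

Answer: (3, 256, 85, 85)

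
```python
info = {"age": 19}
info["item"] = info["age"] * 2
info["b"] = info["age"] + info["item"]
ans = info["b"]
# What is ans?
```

Trace:
`info = {"age": 19}` → info = {'age': 19}
`info["item"] = info["age"] * 2` → info = {'age': 19, 'item': 38}
`info["b"] = info["age"] + info["item"]` → info = {'age': 19, 'item': 38, 'b': 57}
`ans = info["b"]` → ans = 57
So ans = 57

Answer: 57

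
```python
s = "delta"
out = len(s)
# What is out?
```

Trace:
`s = "delta"` → s = 'delta'
`out = len(s)` → out = 5
So out = 5

Answer: 5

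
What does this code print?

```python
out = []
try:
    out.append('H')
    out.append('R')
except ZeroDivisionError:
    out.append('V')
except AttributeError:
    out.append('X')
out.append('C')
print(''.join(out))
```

Execution trace: 'H' (try body) → 'R' (try body, no exception) → 'C' (after the try/except). Output: HRC

Answer: HRC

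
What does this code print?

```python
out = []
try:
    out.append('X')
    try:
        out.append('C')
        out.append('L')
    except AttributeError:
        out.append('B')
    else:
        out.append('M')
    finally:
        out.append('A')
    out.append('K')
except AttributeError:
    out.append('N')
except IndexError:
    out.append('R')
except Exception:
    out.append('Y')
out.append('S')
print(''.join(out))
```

Execution trace: 'X' (try body) → 'C' (inner try body) → 'L' (inner try body, no exception) → 'M' (inner else) → 'A' (inner finally) → 'K' (try body, no exception) → 'S' (after the try/except). Output: XCLMAKS

Answer: XCLMAKS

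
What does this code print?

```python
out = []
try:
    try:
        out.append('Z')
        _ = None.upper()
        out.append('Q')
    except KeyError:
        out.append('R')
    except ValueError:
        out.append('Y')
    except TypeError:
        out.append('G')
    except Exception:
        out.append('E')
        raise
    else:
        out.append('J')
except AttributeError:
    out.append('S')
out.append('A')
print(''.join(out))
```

Execution trace: 'Z' (inner try body) → 'E' (inner except Exception) → 'S' (outer except AttributeError) → 'A' (after the try/except). Output: ZESA

Answer: ZESA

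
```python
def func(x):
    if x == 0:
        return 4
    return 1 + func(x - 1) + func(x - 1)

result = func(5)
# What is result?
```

func(x) = 1 + 2·func(x-1), func(0)=4. Closed form: (4+1)·2^5 - 1 = 159.

Answer: 159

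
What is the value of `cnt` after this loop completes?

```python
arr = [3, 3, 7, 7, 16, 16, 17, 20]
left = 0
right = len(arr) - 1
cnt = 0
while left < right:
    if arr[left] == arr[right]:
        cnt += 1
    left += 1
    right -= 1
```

Count matching pairs from ends
`cnt` takes the values: 0

Answer: 0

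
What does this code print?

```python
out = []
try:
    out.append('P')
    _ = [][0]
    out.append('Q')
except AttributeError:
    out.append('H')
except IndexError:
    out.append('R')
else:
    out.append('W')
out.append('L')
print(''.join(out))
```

Execution trace: 'P' (try body) → 'R' (except IndexError) → 'L' (after the try/except). Output: PRL

Answer: PRL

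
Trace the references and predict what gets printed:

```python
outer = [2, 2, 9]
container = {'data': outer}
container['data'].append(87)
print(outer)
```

Key concept: dict holds reference to list.
Step by step:
`outer = [2, 2, 9]` → outer = [2, 2, 9]
`container = {'data': outer}` → container = {'data': [2, 2, 9]}
`container['data'].append(87)` → outer = [2, 2, 9, 87]; container = {'data': [2, 2, 9, 87]}
`print(outer)` → prints [2, 2, 9, 87]

Answer: [2, 2, 9, 87]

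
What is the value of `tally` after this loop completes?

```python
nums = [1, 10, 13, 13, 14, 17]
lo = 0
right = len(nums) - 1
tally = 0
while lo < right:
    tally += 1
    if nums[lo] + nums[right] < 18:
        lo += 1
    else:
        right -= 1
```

Steps to find pair summing to 18
`tally` takes the values: 0 → 1 → 2 → 3 → 4 → 5

Answer: 5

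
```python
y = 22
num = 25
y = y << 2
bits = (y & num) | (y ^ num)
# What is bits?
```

Trace:
`y = 22` → y = 22
`num = 25` → num = 25
`y = y << 2` → y = 88
`bits = (y & num) | (y ^ num)` → bits = 89
So bits = 89

Answer: 89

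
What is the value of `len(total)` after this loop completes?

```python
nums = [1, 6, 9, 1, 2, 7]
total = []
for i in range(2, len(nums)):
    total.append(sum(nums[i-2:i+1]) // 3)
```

Number of 3-element averages
`total` takes the values: [] → [5] → [5, 5] → [5, 5, 4] → [5, 5, 4, 3]
So `len(total)` = 4

Answer: 4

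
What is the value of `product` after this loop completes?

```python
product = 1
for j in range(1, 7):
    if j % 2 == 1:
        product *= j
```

Product of odd numbers 1 to 6
`product` takes the values: 1 → 3 → 15

Answer: 15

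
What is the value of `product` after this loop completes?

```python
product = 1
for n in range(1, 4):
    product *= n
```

3! = 6
`product` takes the values: 1 → 2 → 6

Answer: 6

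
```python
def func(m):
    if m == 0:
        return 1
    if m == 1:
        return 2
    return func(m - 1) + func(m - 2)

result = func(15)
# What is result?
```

Build up from base cases: func(0)=1, func(1)=2, func(2)=3, func(3)=5, func(4)=8, func(5)=13, func(6)=21, ..., func(15)=1597

Answer: 1597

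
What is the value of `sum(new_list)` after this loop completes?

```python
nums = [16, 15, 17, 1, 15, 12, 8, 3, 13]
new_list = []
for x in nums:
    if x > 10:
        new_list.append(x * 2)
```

Sum of doubled values > 10
`new_list` takes the values: [] → [32] → [32, 30] → [32, 30, 34] → [32, 30, 34, 30] → [32, 30, 34, 30, 24] → [32, 30, 34, 30, 24, 26]
So `sum(new_list)` = 176

Answer: 176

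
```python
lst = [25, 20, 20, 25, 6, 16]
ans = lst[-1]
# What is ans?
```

Trace:
`lst = [25, 20, 20, 25, 6, 16]` → lst = [25, 20, 20, 25, 6, 16]
`ans = lst[-1]` → ans = 16
So ans = 16

Answer: 16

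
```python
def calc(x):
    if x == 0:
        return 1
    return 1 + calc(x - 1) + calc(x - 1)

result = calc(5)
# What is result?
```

calc(x) = 1 + 2·calc(x-1), calc(0)=1. Closed form: (1+1)·2^5 - 1 = 63.

Answer: 63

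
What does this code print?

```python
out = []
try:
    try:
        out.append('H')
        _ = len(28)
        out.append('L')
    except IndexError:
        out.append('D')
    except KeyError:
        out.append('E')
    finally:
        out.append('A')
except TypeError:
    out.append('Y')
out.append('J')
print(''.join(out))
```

Execution trace: 'H' (try body) → 'A' (finally) → 'Y' (outer except TypeError) → 'J' (after the try/except). Output: HAYJ

Answer: HAYJ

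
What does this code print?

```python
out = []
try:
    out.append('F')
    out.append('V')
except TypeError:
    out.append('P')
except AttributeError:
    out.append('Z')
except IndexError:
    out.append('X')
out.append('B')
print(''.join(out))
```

Execution trace: 'F' (try body) → 'V' (try body, no exception) → 'B' (after the try/except). Output: FVB

Answer: FVB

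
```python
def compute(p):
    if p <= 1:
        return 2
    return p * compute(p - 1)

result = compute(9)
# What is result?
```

compute(9) = 9 * 8 * 7 * 6 * 5 * 4 * 3 * 2 * 2 = 725760

Answer: 725760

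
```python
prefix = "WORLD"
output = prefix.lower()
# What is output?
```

Trace:
`prefix = "WORLD"` → prefix = 'WORLD'
`output = prefix.lower()` → output = 'world'
So output = 'world'

Answer: 'world'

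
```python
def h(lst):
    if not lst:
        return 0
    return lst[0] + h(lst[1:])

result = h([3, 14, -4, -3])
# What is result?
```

3 + 14 + (-4) + (-3) + 0 = 10

Answer: 10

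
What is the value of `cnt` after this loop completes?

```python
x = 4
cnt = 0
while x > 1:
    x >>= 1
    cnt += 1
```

Count right shifts until 1
`cnt` takes the values: 0 → 1 → 2

Answer: 2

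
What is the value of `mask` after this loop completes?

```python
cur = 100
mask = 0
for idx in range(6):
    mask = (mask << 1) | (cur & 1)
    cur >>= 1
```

Reverse lowest 6 bits of 100
`mask` takes the values: 0 → 1 → 2 → 4 → 9

Answer: 9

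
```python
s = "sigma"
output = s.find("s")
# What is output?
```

Trace:
`s = "sigma"` → s = 'sigma'
`output = s.find("s")` → output = 0
So output = 0

Answer: 0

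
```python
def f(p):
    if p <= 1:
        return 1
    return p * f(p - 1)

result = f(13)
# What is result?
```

f(13) = 13 * 12 * 11 * 10 * 9 * 8 * 7 * 6 * 5 * 4 * 3 * 2 * 1 = 6227020800

Answer: 6227020800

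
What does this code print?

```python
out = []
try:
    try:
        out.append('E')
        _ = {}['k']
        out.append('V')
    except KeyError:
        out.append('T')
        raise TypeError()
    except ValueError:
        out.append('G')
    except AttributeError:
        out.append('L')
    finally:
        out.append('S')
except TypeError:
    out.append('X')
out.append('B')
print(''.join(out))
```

Execution trace: 'E' (inner try body) → 'T' (inner except KeyError) → 'S' (inner finally) → 'X' (outer except TypeError) → 'B' (after the try/except). Output: ETSXB

Answer: ETSXB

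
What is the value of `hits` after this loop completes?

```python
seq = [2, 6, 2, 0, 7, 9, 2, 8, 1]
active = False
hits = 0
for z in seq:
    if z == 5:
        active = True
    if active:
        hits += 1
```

Count elements after first 5 in [2, 6, 2, 0, 7, 9, 2, 8, 1]
`hits` takes the values: 0

Answer: 0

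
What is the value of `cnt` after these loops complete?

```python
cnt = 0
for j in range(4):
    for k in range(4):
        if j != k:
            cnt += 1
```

4² - 4 (exclude diagonal)
`cnt` takes the values: 0 → 1 → 2 → 3 → 4 → 5 → 6 → 7 → 8 → 9 → 10 → 11 → 12

Answer: 12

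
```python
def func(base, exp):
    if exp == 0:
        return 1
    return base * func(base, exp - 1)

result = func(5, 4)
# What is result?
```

func(5, 4) = 5 * 5 * 5 * 5 = 625

Answer: 625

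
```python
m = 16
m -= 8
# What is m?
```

Trace:
`m = 16` → m = 16
`m -= 8` → m = 8
So m = 8

Answer: 8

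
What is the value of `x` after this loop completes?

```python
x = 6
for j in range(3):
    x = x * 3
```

Multiply by 3, 3 times: 6 * 3^3 = 162
`x` takes the values: 6 → 18 → 54 → 162

Answer: 162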